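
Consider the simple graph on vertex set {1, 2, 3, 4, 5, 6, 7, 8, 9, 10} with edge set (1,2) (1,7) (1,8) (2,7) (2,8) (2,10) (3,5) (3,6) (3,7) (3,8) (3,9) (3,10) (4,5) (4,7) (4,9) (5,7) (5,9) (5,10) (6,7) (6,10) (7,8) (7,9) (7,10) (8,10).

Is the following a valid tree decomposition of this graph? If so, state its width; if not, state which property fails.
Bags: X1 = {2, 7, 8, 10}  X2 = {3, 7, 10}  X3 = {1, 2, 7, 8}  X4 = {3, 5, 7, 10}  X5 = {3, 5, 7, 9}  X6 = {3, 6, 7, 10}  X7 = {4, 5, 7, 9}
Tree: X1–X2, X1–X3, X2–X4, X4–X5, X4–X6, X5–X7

A tree decomposition must satisfy three properties: every vertex lies in some bag; for every edge, both endpoints lie together in some bag; and for every vertex, the bags containing it form a connected subtree. Here edge (8,3) lies in no bag, so the decomposition is invalid.

No — edge (8,3) lies in no bag.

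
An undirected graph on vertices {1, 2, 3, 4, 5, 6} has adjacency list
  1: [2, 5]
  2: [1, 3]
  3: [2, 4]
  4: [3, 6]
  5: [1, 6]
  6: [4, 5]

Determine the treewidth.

A width-2 tree decomposition is:
Bags: B1 = {1, 2, 5}  B2 = {2, 3, 5}  B3 = {3, 4, 5}  B4 = {4, 5, 6}
Tree: B1–B2, B2–B3, B3–B4
Every bag has size at most 3, so the width is 3 − 1 = 2 and tw(G) ≤ 2. Since 5–1–2–3–4–6–5 is a cycle in G, G is not acyclic. Forests are exactly the graphs of treewidth ≤ 1, so tw(G) ≥ 2. Therefore the treewidth is 2.

2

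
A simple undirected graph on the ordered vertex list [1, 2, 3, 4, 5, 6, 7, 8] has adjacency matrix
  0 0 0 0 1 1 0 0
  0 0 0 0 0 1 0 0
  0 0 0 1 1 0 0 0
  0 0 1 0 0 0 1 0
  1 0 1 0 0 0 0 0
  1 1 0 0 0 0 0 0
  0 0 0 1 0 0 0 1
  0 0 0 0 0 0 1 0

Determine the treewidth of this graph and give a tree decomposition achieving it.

Each bag holds 2 vertices, so the decomposition has width 1, which upper-bounds the treewidth. G has an edge, so its treewidth is at least 1. Hence tw(G) = 1 exactly.

Treewidth 1.
Bags: B1 = {7, 8}  B2 = {4, 7}  B3 = {3, 4}  B4 = {3, 5}  B5 = {1, 5}  B6 = {1, 6}  B7 = {2, 6}
Tree: B1–B2, B2–B3, B3–B4, B4–B5, B5–B6, B6–B7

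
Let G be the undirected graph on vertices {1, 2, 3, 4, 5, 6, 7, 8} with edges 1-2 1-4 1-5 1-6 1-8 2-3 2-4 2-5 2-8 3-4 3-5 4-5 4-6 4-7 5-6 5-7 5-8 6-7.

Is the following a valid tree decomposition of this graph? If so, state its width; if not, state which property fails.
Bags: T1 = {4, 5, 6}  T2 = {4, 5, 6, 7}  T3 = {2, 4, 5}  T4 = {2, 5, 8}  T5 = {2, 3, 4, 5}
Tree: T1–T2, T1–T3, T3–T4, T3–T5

A tree decomposition must satisfy three properties: every vertex lies in some bag; for every edge, both endpoints lie together in some bag; and for every vertex, the bags containing it form a connected subtree. Here vertex 1 appears in no bag, so the decomposition is invalid.

No — vertex 1 appears in no bag.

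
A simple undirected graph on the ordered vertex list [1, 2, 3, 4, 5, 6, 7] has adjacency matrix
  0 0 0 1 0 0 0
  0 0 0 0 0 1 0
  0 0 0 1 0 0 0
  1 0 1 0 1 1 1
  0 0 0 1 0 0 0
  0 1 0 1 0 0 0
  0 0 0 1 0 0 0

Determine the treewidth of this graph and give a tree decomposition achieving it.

Every bag has size at most 2, so the width is 2 − 1 = 1 and tw(G) ≤ 1. G has an edge, so its treewidth is at least 1. Combining the bounds, tw(G) = 1.

Treewidth 1.
One optimal decomposition is:
Bags: B1 = {2, 6}  B2 = {4, 6}  B3 = {1, 4}  B4 = {4, 7}  B5 = {4, 5}  B6 = {3, 4}
Tree: B1–B2, B2–B3, B3–B4, B3–B5, B5–B6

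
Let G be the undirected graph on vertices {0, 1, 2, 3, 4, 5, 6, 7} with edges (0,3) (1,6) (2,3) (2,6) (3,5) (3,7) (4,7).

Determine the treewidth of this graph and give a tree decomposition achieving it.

The largest bag has 2 vertices, giving width 1; this decomposition certifies tw(G) ≤ 1. G has an edge, so its treewidth is at least 1. Hence tw(G) = 1 exactly.

Treewidth 1.
Bags: B1 = {4, 7}  B2 = {3, 7}  B3 = {0, 3}  B4 = {2, 3}  B5 = {3, 5}  B6 = {2, 6}  B7 = {1, 6}
Tree: B1–B2, B2–B3, B2–B4, B2–B5, B4–B6, B6–B7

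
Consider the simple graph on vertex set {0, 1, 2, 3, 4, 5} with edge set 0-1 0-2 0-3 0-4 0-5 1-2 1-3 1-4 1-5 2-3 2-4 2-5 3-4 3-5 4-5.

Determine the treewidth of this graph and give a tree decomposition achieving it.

Treewidth 5.
Bags: B1 = {0, 1, 2, 3, 4, 5}
Tree: (single bag)

With just one bag of size 6, the width is 6 − 1 = 5, so tw(G) ≤ 5. For the lower bound, the 6 vertices {0, 1, 2, 3, 4, 5} are pairwise adjacent, and any tree decomposition puts a clique entirely inside one bag — forcing width ≥ 5. Hence tw(G) = 5 exactly.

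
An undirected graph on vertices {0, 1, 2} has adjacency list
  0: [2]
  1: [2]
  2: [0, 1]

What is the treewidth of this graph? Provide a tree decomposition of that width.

Every bag has size at most 2, so the width is 2 − 1 = 1 and tw(G) ≤ 1. Since G has at least one edge (e.g. 2–1), it is not an edgeless graph, so tw(G) ≥ 1. The upper and lower bounds meet at 1, so that is the treewidth.

Treewidth 1.
One optimal decomposition is:
Bags: B1 = {1, 2}  B2 = {0, 2}
Tree: B1–B2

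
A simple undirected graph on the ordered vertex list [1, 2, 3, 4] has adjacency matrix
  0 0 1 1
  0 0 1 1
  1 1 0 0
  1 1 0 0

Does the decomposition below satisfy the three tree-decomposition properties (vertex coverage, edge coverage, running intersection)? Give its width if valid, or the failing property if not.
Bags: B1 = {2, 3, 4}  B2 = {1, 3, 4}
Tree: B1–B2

Yes; width 2.

Every vertex of G appears in some bag (union = {1, 2, 3, 4}); every edge is covered by a bag; and for each vertex v the set of bags containing v is connected in the bag tree. The decomposition is therefore valid. The largest bag has 3 vertices, so the width is 2.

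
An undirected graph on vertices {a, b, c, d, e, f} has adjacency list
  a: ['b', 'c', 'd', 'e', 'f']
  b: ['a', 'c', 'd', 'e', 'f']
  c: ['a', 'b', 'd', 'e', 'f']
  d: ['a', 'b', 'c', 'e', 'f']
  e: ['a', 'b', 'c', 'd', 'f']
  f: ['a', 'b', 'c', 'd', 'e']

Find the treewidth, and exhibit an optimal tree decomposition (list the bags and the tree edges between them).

Treewidth 5.
Bags: B1 = {a, b, c, d, e, f}
Tree: (single bag)

With just one bag of size 6, the width is 6 − 1 = 5, so tw(G) ≤ 5. On the other hand G contains the 6-clique {a, b, c, d, e, f}. A clique must lie in a single bag of any decomposition, so no decomposition can have width below 5. Combining the bounds, tw(G) = 5.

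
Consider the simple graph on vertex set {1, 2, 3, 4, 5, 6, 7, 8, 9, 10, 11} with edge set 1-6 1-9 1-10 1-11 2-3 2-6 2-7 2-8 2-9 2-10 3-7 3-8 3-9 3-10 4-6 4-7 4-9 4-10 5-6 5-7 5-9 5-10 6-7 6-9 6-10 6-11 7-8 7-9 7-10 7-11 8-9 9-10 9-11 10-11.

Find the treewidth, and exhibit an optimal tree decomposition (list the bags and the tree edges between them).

Each bag holds 5 vertices, so the decomposition has width 4, which upper-bounds the treewidth. Conversely, {1, 6, 9, 10, 11} is a clique of size 5, and the vertices of any clique must share a bag in every tree decomposition; so some bag has ≥ 5 vertices and tw(G) ≥ 4. Hence tw(G) = 4 exactly.

Treewidth 4.
One optimal decomposition is:
Bags: B1 = {2, 6, 7, 9, 10}  B2 = {4, 6, 7, 9, 10}  B3 = {6, 7, 9, 10, 11}  B4 = {2, 3, 7, 9, 10}  B5 = {5, 6, 7, 9, 10}  B6 = {2, 3, 7, 8, 9}  B7 = {1, 6, 9, 10, 11}
Tree: B1–B2, B1–B3, B1–B4, B3–B5, B4–B6, B3–B7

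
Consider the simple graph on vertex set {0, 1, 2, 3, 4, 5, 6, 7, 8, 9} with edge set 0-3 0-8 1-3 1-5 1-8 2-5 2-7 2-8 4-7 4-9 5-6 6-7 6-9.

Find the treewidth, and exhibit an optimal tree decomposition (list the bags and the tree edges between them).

The largest bag has 3 vertices, giving width 2; this decomposition certifies tw(G) ≤ 2. Since 4–9–6–7–4 is a cycle in G, G is not acyclic. Forests are exactly the graphs of treewidth ≤ 1, so tw(G) ≥ 2. Therefore the treewidth is 2.

Treewidth 2.
Bags: B1 = {4, 7, 9}  B2 = {6, 7, 9}  B3 = {2, 6, 7}  B4 = {2, 5, 6}  B5 = {2, 5, 8}  B6 = {1, 5, 8}  B7 = {0, 1, 8}  B8 = {0, 1, 3}
Tree: B1–B2, B2–B3, B3–B4, B4–B5, B5–B6, B6–B7, B7–B8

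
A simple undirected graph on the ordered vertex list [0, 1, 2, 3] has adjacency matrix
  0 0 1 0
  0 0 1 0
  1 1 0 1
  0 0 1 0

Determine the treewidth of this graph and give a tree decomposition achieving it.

Treewidth 1.
One such decomposition:
Bags: B1 = {0, 2}  B2 = {2, 3}  B3 = {1, 2}
Tree: B1–B2, B1–B3

Every bag has size at most 2, so the width is 2 − 1 = 1 and tw(G) ≤ 1. Any graph with an edge has treewidth ≥ 1, and G has the edge 2–0. Hence tw(G) = 1 exactly.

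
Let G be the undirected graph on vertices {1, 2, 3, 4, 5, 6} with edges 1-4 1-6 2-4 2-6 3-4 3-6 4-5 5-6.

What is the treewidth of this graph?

A width-2 tree decomposition is:
Bags: B1 = {1, 4, 6}  B2 = {4, 5, 6}  B3 = {3, 4, 6}  B4 = {2, 4, 6}
Tree: B1–B2, B2–B3, B3–B4
The largest bag has 3 vertices, giving width 2; this decomposition certifies tw(G) ≤ 2. Since 4–1–6–5–4 is a cycle in G, G is not acyclic. Forests are exactly the graphs of treewidth ≤ 1, so tw(G) ≥ 2. Hence tw(G) = 2 exactly.

2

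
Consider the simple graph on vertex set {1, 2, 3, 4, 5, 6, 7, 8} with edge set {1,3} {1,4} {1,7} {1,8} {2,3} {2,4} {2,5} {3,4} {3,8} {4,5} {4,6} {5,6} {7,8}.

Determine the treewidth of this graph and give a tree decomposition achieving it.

Treewidth 2.
Bags: B1 = {1, 3, 8}  B2 = {1, 3, 4}  B3 = {1, 7, 8}  B4 = {2, 3, 4}  B5 = {2, 4, 5}  B6 = {4, 5, 6}
Tree: B1–B2, B1–B3, B2–B4, B4–B5, B5–B6

The largest bag has 3 vertices, giving width 2; this decomposition certifies tw(G) ≤ 2. Conversely, {1, 3, 8} is a clique of size 3, and the vertices of any clique must share a bag in every tree decomposition; so some bag has ≥ 3 vertices and tw(G) ≥ 2. Combining the bounds, tw(G) = 2.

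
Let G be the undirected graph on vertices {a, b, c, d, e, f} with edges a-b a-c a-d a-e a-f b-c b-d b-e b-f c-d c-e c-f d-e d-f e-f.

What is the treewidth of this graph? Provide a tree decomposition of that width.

With just one bag of size 6, the width is 6 − 1 = 5, so tw(G) ≤ 5. On the other hand G contains the 6-clique {a, b, c, d, e, f}. A clique must lie in a single bag of any decomposition, so no decomposition can have width below 5. Therefore the treewidth is 5.

Treewidth 5.
One optimal decomposition is:
Bags: B1 = {a, b, c, d, e, f}
Tree: (single bag)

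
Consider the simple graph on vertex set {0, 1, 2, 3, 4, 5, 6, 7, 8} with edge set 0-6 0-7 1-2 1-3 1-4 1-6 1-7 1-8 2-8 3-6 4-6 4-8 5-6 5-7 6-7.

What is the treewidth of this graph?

A width-2 tree decomposition is:
Bags: B1 = {1, 4, 8}  B2 = {1, 4, 6}  B3 = {1, 6, 7}  B4 = {1, 3, 6}  B5 = {0, 6, 7}  B6 = {1, 2, 8}  B7 = {5, 6, 7}
Tree: B1–B2, B2–B3, B3–B4, B3–B5, B1–B6, B5–B7
Each bag holds 3 vertices, so the decomposition has width 2, which upper-bounds the treewidth. For the lower bound, the 3 vertices {0, 6, 7} are pairwise adjacent, and any tree decomposition puts a clique entirely inside one bag — forcing width ≥ 2. Therefore the treewidth is 2.

2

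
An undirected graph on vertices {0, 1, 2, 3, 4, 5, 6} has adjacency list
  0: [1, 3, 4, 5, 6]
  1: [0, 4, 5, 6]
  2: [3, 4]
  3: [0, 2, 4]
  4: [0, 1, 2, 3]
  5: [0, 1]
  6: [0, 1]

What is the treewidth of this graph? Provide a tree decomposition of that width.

Treewidth 2.
One such decomposition:
Bags: B1 = {2, 3, 4}  B2 = {0, 3, 4}  B3 = {0, 1, 4}  B4 = {0, 1, 6}  B5 = {0, 1, 5}
Tree: B1–B2, B2–B3, B3–B4, B3–B5

The largest bag has 3 vertices, giving width 2; this decomposition certifies tw(G) ≤ 2. For the lower bound, the 3 vertices {0, 1, 4} are pairwise adjacent, and any tree decomposition puts a clique entirely inside one bag — forcing width ≥ 2. The upper and lower bounds meet at 2, so that is the treewidth.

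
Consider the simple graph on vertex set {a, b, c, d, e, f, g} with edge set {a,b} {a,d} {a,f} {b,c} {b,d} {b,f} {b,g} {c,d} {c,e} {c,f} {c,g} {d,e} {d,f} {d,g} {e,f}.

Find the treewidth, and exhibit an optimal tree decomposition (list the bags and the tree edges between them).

Each bag holds 4 vertices, so the decomposition has width 3, which upper-bounds the treewidth. For the lower bound, the 4 vertices {b, c, d, g} are pairwise adjacent, and any tree decomposition puts a clique entirely inside one bag — forcing width ≥ 3. Combining the bounds, tw(G) = 3.

Treewidth 3.
One such decomposition:
Bags: B1 = {b, c, d, f}  B2 = {c, d, e, f}  B3 = {a, b, d, f}  B4 = {b, c, d, g}
Tree: B1–B2, B1–B3, B1–B4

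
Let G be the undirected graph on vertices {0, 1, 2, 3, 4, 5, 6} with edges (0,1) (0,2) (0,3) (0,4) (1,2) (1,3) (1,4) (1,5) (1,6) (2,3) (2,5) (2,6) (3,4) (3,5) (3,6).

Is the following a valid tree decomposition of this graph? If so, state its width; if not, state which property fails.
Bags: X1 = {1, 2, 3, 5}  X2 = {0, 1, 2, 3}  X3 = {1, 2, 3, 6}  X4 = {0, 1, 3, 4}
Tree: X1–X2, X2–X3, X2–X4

Yes; width 3.

Vertex coverage: the bags together contain {0, 1, 2, 3, 4, 5, 6}, the full vertex set. Edge coverage: each edge of G has both endpoints in at least one bag. Running intersection: for every vertex, the bags containing it form a connected subtree. All three properties hold, so this is a valid tree decomposition of width max|bag| − 1 = 3, and hence tw(G) ≤ 3.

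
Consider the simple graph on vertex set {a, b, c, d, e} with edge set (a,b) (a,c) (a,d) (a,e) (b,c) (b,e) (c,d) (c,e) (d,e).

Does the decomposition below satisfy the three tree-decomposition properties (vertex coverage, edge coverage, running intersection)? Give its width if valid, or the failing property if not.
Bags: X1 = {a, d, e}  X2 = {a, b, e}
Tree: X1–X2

A tree decomposition must satisfy three properties: every vertex lies in some bag; for every edge, both endpoints lie together in some bag; and for every vertex, the bags containing it form a connected subtree. Here vertex c appears in no bag, so the decomposition is invalid.

No — vertex c appears in no bag.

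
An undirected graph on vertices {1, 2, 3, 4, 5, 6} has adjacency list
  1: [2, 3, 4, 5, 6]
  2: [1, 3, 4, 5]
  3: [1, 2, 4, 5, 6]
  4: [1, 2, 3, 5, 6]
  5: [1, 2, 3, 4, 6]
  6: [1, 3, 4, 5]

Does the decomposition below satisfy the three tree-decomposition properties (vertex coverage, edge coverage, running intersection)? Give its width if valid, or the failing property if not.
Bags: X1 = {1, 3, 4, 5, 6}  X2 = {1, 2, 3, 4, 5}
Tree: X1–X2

Yes; width 4.

Every vertex of G appears in some bag (union = {1, 2, 3, 4, 5, 6}); every edge is covered by a bag; and for each vertex v the set of bags containing v is connected in the bag tree. The decomposition is therefore valid. The largest bag has 5 vertices, so the width is 4.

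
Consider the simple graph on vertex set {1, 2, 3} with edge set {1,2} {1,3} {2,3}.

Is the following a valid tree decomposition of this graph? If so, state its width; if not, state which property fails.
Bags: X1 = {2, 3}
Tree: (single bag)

A tree decomposition must satisfy three properties: every vertex lies in some bag; for every edge, both endpoints lie together in some bag; and for every vertex, the bags containing it form a connected subtree. Here vertex 1 appears in no bag, so the decomposition is invalid.

No — vertex 1 appears in no bag.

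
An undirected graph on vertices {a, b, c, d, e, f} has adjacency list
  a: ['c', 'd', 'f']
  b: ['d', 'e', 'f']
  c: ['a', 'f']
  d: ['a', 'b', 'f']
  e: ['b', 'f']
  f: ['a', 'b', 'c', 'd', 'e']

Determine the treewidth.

A width-2 tree decomposition is:
Bags: B1 = {b, d, f}  B2 = {b, e, f}  B3 = {a, d, f}  B4 = {a, c, f}
Tree: B1–B2, B1–B3, B3–B4
The largest bag has 3 vertices, giving width 2; this decomposition certifies tw(G) ≤ 2. Conversely, {a, d, f} is a clique of size 3, and the vertices of any clique must share a bag in every tree decomposition; so some bag has ≥ 3 vertices and tw(G) ≥ 2. Therefore the treewidth is 2.

2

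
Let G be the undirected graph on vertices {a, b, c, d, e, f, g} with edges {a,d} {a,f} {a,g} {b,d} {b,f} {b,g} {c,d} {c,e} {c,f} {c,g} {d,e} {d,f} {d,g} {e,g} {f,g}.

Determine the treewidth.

A width-3 tree decomposition is:
Bags: B1 = {c, d, f, g}  B2 = {c, d, e, g}  B3 = {a, d, f, g}  B4 = {b, d, f, g}
Tree: B1–B2, B1–B3, B1–B4
Each bag holds 4 vertices, so the decomposition has width 3, which upper-bounds the treewidth. Conversely, {c, d, e, g} is a clique of size 4, and the vertices of any clique must share a bag in every tree decomposition; so some bag has ≥ 4 vertices and tw(G) ≥ 3. Hence tw(G) = 3 exactly.

3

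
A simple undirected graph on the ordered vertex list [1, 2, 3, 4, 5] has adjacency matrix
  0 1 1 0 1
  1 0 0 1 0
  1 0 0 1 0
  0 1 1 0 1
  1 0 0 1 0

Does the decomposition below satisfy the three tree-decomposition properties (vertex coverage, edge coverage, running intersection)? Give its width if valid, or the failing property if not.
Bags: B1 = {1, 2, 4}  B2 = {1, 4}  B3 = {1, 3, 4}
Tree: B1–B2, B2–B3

No — vertex 5 appears in no bag.

A tree decomposition must satisfy three properties: every vertex lies in some bag; for every edge, both endpoints lie together in some bag; and for every vertex, the bags containing it form a connected subtree. Here vertex 5 appears in no bag, so the decomposition is invalid.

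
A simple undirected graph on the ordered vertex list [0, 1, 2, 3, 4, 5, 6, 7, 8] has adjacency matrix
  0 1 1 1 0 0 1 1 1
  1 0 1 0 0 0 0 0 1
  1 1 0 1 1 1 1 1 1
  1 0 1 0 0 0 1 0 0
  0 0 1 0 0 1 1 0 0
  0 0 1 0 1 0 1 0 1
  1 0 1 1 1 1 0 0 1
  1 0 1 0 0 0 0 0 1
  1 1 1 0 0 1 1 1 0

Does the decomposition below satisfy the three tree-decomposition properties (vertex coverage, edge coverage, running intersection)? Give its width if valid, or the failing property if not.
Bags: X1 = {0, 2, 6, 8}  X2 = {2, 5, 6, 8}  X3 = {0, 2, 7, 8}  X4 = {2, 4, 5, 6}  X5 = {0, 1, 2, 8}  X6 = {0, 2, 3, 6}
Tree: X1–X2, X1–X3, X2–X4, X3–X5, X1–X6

Yes; width 3.

Every vertex of G appears in some bag (union = {0, 1, 2, 3, 4, 5, 6, 7, 8}); every edge is covered by a bag; and for each vertex v the set of bags containing v is connected in the bag tree. The decomposition is therefore valid. The largest bag has 4 vertices, so the width is 3.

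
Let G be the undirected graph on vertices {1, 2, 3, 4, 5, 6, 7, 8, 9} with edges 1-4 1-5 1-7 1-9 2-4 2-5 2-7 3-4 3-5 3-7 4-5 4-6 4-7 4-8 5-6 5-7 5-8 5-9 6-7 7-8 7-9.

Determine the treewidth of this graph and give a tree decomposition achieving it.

Every bag has size at most 4, so the width is 4 − 1 = 3 and tw(G) ≤ 3. On the other hand G contains the 4-clique {1, 5, 7, 9}. A clique must lie in a single bag of any decomposition, so no decomposition can have width below 3. Combining the bounds, tw(G) = 3.

Treewidth 3.
One such decomposition:
Bags: B1 = {1, 4, 5, 7}  B2 = {4, 5, 6, 7}  B3 = {1, 5, 7, 9}  B4 = {3, 4, 5, 7}  B5 = {4, 5, 7, 8}  B6 = {2, 4, 5, 7}
Tree: B1–B2, B1–B3, B2–B4, B2–B5, B4–B6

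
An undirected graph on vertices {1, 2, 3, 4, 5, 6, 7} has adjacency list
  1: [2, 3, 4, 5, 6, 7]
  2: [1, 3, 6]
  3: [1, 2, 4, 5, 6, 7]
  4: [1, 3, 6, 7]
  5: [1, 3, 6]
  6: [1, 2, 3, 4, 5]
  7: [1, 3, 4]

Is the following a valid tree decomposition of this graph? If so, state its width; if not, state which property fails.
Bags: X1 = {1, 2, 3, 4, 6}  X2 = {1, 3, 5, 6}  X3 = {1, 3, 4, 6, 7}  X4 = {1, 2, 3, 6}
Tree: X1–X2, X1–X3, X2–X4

No — bags containing vertex 2 are not connected in the tree.

A tree decomposition must satisfy three properties: every vertex lies in some bag; for every edge, both endpoints lie together in some bag; and for every vertex, the bags containing it form a connected subtree. Here bags containing vertex 2 are not connected in the tree, so the decomposition is invalid.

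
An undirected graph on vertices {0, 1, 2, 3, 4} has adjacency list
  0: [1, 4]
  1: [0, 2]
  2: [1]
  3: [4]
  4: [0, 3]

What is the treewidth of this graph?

A width-1 tree decomposition is:
Bags: B1 = {3, 4}  B2 = {0, 4}  B3 = {0, 1}  B4 = {1, 2}
Tree: B1–B2, B2–B3, B3–B4
Each bag holds 2 vertices, so the decomposition has width 1, which upper-bounds the treewidth. G has an edge, so its treewidth is at least 1. The upper and lower bounds meet at 1, so that is the treewidth.

1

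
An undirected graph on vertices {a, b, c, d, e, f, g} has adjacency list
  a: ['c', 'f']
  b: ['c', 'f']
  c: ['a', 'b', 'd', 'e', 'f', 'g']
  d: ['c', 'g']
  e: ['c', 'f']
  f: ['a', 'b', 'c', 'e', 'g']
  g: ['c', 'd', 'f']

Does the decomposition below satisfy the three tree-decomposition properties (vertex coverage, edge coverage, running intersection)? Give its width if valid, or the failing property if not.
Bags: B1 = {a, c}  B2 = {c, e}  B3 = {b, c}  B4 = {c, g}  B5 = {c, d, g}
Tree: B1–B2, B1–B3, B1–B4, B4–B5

A tree decomposition must satisfy three properties: every vertex lies in some bag; for every edge, both endpoints lie together in some bag; and for every vertex, the bags containing it form a connected subtree. Here vertex f appears in no bag, so the decomposition is invalid.

No — vertex f appears in no bag.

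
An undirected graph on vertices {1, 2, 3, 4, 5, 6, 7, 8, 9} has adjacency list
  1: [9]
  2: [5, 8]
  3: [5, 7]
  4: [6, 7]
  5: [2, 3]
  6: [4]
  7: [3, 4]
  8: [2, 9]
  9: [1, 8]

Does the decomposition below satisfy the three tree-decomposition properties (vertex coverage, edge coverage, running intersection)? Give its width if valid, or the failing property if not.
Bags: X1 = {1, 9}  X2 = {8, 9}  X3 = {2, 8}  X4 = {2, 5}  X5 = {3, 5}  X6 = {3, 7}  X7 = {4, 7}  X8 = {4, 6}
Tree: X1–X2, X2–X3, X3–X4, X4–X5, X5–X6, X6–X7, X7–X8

Every vertex of G appears in some bag (union = {1, 2, 3, 4, 5, 6, 7, 8, 9}); every edge is covered by a bag; and for each vertex v the set of bags containing v is connected in the bag tree. The decomposition is therefore valid. The largest bag has 2 vertices, so the width is 1.

Yes; width 1.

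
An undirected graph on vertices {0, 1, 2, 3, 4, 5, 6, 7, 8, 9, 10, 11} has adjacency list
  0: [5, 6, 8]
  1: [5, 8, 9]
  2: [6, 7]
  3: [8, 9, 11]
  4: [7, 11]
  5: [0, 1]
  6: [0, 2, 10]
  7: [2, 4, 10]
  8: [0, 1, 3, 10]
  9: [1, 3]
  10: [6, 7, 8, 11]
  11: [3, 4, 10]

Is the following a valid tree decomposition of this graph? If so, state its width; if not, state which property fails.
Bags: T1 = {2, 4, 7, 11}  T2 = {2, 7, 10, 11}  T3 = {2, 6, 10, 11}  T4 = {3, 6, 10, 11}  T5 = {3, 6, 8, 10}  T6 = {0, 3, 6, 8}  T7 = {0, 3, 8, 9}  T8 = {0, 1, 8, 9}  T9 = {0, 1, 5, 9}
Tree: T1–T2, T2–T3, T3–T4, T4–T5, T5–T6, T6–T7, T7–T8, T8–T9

Yes; width 3.

Checking the three conditions: (i) the bags cover all of {0, 1, 2, 3, 4, 5, 6, 7, 8, 9, 10, 11}; (ii) for each edge, some bag contains both endpoints; (iii) the bags containing any fixed vertex form a subtree. All hold, so the decomposition is valid with width 4 − 1 = 3.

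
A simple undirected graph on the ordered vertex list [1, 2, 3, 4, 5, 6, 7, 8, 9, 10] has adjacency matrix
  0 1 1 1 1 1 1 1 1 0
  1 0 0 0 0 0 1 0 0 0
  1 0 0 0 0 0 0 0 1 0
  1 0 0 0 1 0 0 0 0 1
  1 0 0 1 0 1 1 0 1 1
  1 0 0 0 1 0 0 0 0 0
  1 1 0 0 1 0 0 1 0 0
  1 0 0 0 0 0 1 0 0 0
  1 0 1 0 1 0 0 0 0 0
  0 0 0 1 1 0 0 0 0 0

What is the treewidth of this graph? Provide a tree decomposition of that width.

Treewidth 2.
One such decomposition:
Bags: B1 = {1, 5, 9}  B2 = {1, 5, 7}  B3 = {1, 4, 5}  B4 = {4, 5, 10}  B5 = {1, 5, 6}  B6 = {1, 7, 8}  B7 = {1, 2, 7}  B8 = {1, 3, 9}
Tree: B1–B2, B1–B3, B3–B4, B1–B5, B2–B6, B2–B7, B1–B8

Every bag has size at most 3, so the width is 3 − 1 = 2 and tw(G) ≤ 2. For the lower bound, the 3 vertices {1, 7, 8} are pairwise adjacent, and any tree decomposition puts a clique entirely inside one bag — forcing width ≥ 2. Combining the bounds, tw(G) = 2.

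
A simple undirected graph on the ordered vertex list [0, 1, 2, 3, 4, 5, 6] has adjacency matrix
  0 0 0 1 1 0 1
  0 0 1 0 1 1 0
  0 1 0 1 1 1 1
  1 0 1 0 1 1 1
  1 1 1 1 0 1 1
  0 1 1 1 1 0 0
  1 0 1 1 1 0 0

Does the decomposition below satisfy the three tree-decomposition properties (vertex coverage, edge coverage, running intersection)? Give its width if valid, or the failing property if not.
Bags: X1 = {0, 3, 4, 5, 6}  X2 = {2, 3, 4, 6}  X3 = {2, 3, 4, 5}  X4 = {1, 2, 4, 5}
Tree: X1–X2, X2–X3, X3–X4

A tree decomposition must satisfy three properties: every vertex lies in some bag; for every edge, both endpoints lie together in some bag; and for every vertex, the bags containing it form a connected subtree. Here bags containing vertex 5 are not connected in the tree, so the decomposition is invalid.

No — bags containing vertex 5 are not connected in the tree.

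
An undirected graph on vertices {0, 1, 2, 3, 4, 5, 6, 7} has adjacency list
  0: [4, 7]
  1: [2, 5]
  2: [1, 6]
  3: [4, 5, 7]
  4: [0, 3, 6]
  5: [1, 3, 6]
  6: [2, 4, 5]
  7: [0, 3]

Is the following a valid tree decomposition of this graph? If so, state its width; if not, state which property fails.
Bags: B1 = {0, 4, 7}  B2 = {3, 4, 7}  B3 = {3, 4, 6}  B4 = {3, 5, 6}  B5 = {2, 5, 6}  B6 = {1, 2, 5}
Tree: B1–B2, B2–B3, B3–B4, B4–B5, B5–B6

Checking the three conditions: (i) the bags cover all of {0, 1, 2, 3, 4, 5, 6, 7}; (ii) for each edge, some bag contains both endpoints; (iii) the bags containing any fixed vertex form a subtree. All hold, so the decomposition is valid with width 3 − 1 = 2.

Yes; width 2.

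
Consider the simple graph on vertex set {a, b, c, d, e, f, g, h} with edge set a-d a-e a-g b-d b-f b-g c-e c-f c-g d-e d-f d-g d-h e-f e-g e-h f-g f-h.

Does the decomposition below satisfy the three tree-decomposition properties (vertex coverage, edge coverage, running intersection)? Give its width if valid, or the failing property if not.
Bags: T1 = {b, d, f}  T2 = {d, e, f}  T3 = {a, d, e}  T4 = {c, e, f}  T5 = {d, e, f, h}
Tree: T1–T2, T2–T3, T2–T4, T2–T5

No — vertex g appears in no bag.

A tree decomposition must satisfy three properties: every vertex lies in some bag; for every edge, both endpoints lie together in some bag; and for every vertex, the bags containing it form a connected subtree. Here vertex g appears in no bag, so the decomposition is invalid.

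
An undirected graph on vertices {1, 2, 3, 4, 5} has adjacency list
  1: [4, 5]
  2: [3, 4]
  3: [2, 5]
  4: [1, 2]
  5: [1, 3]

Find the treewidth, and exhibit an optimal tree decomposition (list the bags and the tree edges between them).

Treewidth 2.
One such decomposition:
Bags: B1 = {1, 4, 5}  B2 = {2, 4, 5}  B3 = {2, 3, 5}
Tree: B1–B2, B2–B3

The largest bag has 3 vertices, giving width 2; this decomposition certifies tw(G) ≤ 2. Since 5–1–4–2–3–5 is a cycle in G, G is not acyclic. Forests are exactly the graphs of treewidth ≤ 1, so tw(G) ≥ 2. Combining the bounds, tw(G) = 2.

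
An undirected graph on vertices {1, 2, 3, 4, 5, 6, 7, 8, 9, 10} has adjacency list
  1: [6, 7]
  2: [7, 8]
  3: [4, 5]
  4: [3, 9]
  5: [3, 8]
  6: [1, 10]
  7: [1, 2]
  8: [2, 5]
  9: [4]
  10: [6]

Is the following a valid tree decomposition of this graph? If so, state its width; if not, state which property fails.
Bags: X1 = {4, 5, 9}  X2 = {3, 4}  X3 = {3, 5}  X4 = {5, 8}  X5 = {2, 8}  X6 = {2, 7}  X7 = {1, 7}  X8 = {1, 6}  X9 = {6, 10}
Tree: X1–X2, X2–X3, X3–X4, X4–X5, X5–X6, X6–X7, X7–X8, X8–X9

No — bags containing vertex 5 are not connected in the tree.

A tree decomposition must satisfy three properties: every vertex lies in some bag; for every edge, both endpoints lie together in some bag; and for every vertex, the bags containing it form a connected subtree. Here bags containing vertex 5 are not connected in the tree, so the decomposition is invalid.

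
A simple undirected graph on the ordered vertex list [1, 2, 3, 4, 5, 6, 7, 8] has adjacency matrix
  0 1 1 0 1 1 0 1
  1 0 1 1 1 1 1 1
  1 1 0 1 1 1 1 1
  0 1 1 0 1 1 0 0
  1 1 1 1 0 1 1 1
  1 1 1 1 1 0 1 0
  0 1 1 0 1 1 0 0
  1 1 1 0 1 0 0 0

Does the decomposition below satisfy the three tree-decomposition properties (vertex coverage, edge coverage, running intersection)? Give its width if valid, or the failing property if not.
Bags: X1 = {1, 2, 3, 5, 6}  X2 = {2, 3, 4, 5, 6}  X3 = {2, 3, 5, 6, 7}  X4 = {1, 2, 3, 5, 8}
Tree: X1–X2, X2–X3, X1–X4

Yes; width 4.

Every vertex of G appears in some bag (union = {1, 2, 3, 4, 5, 6, 7, 8}); every edge is covered by a bag; and for each vertex v the set of bags containing v is connected in the bag tree. The decomposition is therefore valid. The largest bag has 5 vertices, so the width is 4.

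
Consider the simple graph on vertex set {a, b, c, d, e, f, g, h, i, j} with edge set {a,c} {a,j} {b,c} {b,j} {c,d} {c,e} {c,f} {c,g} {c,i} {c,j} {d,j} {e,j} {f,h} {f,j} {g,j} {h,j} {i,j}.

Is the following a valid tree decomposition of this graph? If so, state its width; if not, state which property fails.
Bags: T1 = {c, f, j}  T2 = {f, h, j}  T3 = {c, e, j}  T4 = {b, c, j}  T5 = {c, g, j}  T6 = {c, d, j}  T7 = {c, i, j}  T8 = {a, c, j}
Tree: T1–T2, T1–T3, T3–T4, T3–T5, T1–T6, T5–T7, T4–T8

Yes; width 2.

Checking the three conditions: (i) the bags cover all of {a, b, c, d, e, f, g, h, i, j}; (ii) for each edge, some bag contains both endpoints; (iii) the bags containing any fixed vertex form a subtree. All hold, so the decomposition is valid with width 3 − 1 = 2.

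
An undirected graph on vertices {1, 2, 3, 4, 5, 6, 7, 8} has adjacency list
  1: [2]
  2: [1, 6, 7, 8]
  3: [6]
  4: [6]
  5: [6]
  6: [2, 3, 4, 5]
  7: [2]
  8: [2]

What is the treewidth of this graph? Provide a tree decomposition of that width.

Treewidth 1.
One optimal decomposition is:
Bags: B1 = {3, 6}  B2 = {2, 6}  B3 = {5, 6}  B4 = {1, 2}  B5 = {2, 7}  B6 = {2, 8}  B7 = {4, 6}
Tree: B1–B2, B1–B3, B2–B4, B2–B5, B4–B6, B2–B7

Every bag has size at most 2, so the width is 2 − 1 = 1 and tw(G) ≤ 1. G has an edge, so its treewidth is at least 1. Therefore the treewidth is 1.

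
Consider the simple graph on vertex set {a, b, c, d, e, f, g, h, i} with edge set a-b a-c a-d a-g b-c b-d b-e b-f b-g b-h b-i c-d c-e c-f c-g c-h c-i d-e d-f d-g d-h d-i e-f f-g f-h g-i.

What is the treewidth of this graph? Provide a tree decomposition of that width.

Every bag has size at most 5, so the width is 5 − 1 = 4 and tw(G) ≤ 4. On the other hand G contains the 5-clique {a, b, c, d, g}. A clique must lie in a single bag of any decomposition, so no decomposition can have width below 4. Combining the bounds, tw(G) = 4.

Treewidth 4.
Bags: B1 = {b, c, d, e, f}  B2 = {b, c, d, f, g}  B3 = {b, c, d, f, h}  B4 = {a, b, c, d, g}  B5 = {b, c, d, g, i}
Tree: B1–B2, B1–B3, B2–B4, B4–B5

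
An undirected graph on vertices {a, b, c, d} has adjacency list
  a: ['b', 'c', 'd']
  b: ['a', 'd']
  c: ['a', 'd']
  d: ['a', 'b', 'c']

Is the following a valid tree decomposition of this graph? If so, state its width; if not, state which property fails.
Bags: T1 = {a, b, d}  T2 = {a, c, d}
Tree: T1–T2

Checking the three conditions: (i) the bags cover all of {a, b, c, d}; (ii) for each edge, some bag contains both endpoints; (iii) the bags containing any fixed vertex form a subtree. All hold, so the decomposition is valid with width 3 − 1 = 2.

Yes; width 2.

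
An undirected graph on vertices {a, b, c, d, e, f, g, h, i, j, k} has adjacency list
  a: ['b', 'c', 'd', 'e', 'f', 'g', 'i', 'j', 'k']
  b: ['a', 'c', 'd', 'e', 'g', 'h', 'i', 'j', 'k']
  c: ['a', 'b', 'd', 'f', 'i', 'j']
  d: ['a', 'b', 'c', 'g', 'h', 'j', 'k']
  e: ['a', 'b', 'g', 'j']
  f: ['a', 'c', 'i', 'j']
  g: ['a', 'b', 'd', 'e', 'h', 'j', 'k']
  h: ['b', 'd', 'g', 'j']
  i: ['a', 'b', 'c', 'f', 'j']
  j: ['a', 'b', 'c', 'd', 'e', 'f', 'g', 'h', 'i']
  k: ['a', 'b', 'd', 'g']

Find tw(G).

A width-4 tree decomposition is:
Bags: B1 = {a, b, c, d, j}  B2 = {a, b, d, g, j}  B3 = {b, d, g, h, j}  B4 = {a, b, e, g, j}  B5 = {a, b, c, i, j}  B6 = {a, c, f, i, j}  B7 = {a, b, d, g, k}
Tree: B1–B2, B2–B3, B2–B4, B1–B5, B5–B6, B2–B7
Each bag holds 5 vertices, so the decomposition has width 4, which upper-bounds the treewidth. For the lower bound, the 5 vertices {a, c, f, i, j} are pairwise adjacent, and any tree decomposition puts a clique entirely inside one bag — forcing width ≥ 4. Hence tw(G) = 4 exactly.

4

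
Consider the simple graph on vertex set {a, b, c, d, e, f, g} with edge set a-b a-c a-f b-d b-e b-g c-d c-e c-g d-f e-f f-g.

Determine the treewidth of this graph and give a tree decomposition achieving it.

Each bag holds 4 vertices, so the decomposition has width 3, which upper-bounds the treewidth. For the lower bound: the 4 vertex sets {b,g}, {e,f}, {c}, {d} are disjoint, each induces a connected subgraph, and every pair is joined by at least one edge of G. Contracting each set to a single vertex therefore yields K_{4} as a minor, and since treewidth is minor-monotone, tw(G) ≥ tw(K_{4}) = 3. Hence tw(G) = 3 exactly.

Treewidth 3.
Bags: B1 = {b, c, f, g}  B2 = {b, c, e, f}  B3 = {b, c, d, f}  B4 = {a, b, c, f}
Tree: B1–B2, B2–B3, B3–B4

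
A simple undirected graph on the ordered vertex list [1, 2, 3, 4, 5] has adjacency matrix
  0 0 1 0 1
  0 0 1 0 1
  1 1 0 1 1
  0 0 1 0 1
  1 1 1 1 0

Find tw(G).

A width-2 tree decomposition is:
Bags: B1 = {2, 3, 5}  B2 = {1, 3, 5}  B3 = {3, 4, 5}
Tree: B1–B2, B1–B3
Each bag holds 3 vertices, so the decomposition has width 2, which upper-bounds the treewidth. On the other hand G contains the 3-clique {1, 3, 5}. A clique must lie in a single bag of any decomposition, so no decomposition can have width below 2. The upper and lower bounds meet at 2, so that is the treewidth.

2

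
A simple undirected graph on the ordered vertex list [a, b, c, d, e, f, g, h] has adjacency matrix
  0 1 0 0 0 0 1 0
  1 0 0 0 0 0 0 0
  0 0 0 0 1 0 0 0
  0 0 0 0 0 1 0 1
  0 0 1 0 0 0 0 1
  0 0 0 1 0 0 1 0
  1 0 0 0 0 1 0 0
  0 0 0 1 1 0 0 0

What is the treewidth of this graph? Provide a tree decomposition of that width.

Every bag has size at most 2, so the width is 2 − 1 = 1 and tw(G) ≤ 1. Since G has at least one edge (e.g. c–e), it is not an edgeless graph, so tw(G) ≥ 1. Therefore the treewidth is 1.

Treewidth 1.
One optimal decomposition is:
Bags: B1 = {c, e}  B2 = {e, h}  B3 = {d, h}  B4 = {d, f}  B5 = {f, g}  B6 = {a, g}  B7 = {a, b}
Tree: B1–B2, B2–B3, B3–B4, B4–B5, B5–B6, B6–B7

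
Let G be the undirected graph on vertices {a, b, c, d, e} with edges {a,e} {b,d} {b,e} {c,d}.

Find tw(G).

A width-1 tree decomposition is:
Bags: B1 = {c, d}  B2 = {b, d}  B3 = {b, e}  B4 = {a, e}
Tree: B1–B2, B2–B3, B3–B4
Every bag has size at most 2, so the width is 2 − 1 = 1 and tw(G) ≤ 1. Any graph with an edge has treewidth ≥ 1, and G has the edge c–d. Hence tw(G) = 1 exactly.

1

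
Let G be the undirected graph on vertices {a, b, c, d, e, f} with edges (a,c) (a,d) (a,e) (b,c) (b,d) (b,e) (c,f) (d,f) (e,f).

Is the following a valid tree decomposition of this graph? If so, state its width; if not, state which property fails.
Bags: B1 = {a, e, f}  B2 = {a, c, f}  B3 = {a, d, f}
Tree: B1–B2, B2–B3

No — vertex b appears in no bag.

A tree decomposition must satisfy three properties: every vertex lies in some bag; for every edge, both endpoints lie together in some bag; and for every vertex, the bags containing it form a connected subtree. Here vertex b appears in no bag, so the decomposition is invalid.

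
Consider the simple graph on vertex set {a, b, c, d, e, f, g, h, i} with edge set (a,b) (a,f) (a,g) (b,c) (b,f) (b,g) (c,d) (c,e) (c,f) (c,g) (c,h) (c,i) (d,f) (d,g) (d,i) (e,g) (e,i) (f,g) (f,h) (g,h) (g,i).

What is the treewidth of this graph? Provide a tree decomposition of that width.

Treewidth 3.
One optimal decomposition is:
Bags: B1 = {c, f, g, h}  B2 = {c, d, f, g}  B3 = {b, c, f, g}  B4 = {c, d, g, i}  B5 = {c, e, g, i}  B6 = {a, b, f, g}
Tree: B1–B2, B1–B3, B2–B4, B4–B5, B3–B6

Every bag has size at most 4, so the width is 4 − 1 = 3 and tw(G) ≤ 3. On the other hand G contains the 4-clique {c, e, g, i}. A clique must lie in a single bag of any decomposition, so no decomposition can have width below 3. Combining the bounds, tw(G) = 3.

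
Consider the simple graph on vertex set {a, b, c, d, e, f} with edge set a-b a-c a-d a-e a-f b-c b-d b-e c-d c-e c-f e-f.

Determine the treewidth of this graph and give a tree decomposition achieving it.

Every bag has size at most 4, so the width is 4 − 1 = 3 and tw(G) ≤ 3. Conversely, {a, b, c, d} is a clique of size 4, and the vertices of any clique must share a bag in every tree decomposition; so some bag has ≥ 4 vertices and tw(G) ≥ 3. Hence tw(G) = 3 exactly.

Treewidth 3.
One such decomposition:
Bags: B1 = {a, c, e, f}  B2 = {a, b, c, e}  B3 = {a, b, c, d}
Tree: B1–B2, B2–B3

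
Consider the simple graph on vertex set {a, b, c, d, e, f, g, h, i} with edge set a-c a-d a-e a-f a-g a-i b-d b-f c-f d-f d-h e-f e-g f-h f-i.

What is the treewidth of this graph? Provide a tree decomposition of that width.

Each bag holds 3 vertices, so the decomposition has width 2, which upper-bounds the treewidth. For the lower bound, the 3 vertices {a, e, g} are pairwise adjacent, and any tree decomposition puts a clique entirely inside one bag — forcing width ≥ 2. Therefore the treewidth is 2.

Treewidth 2.
One such decomposition:
Bags: B1 = {a, e, f}  B2 = {a, d, f}  B3 = {b, d, f}  B4 = {a, c, f}  B5 = {d, f, h}  B6 = {a, f, i}  B7 = {a, e, g}
Tree: B1–B2, B2–B3, B2–B4, B3–B5, B1–B6, B1–B7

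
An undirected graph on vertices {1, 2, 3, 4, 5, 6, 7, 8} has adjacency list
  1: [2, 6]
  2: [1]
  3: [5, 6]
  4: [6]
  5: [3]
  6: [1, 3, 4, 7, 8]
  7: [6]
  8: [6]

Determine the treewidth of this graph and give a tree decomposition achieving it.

Treewidth 1.
Bags: B1 = {3, 6}  B2 = {1, 6}  B3 = {4, 6}  B4 = {6, 7}  B5 = {3, 5}  B6 = {1, 2}  B7 = {6, 8}
Tree: B1–B2, B1–B3, B3–B4, B1–B5, B2–B6, B1–B7

The largest bag has 2 vertices, giving width 1; this decomposition certifies tw(G) ≤ 1. Since G has at least one edge (e.g. 3–6), it is not an edgeless graph, so tw(G) ≥ 1. Therefore the treewidth is 1.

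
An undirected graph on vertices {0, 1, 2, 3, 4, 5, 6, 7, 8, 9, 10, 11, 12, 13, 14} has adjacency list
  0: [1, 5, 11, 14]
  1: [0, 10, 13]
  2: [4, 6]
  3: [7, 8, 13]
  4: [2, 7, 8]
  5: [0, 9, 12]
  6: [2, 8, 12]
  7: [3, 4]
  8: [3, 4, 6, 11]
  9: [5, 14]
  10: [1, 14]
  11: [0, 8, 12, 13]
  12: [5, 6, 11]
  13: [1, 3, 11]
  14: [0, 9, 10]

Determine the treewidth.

A width-3 tree decomposition is:
Bags: B1 = {5, 9, 10, 14}  B2 = {0, 5, 10, 14}  B3 = {0, 1, 5, 10}  B4 = {0, 1, 5, 12}  B5 = {0, 1, 11, 12}  B6 = {1, 11, 12, 13}  B7 = {6, 11, 12, 13}  B8 = {6, 8, 11, 13}  B9 = {3, 6, 8, 13}  B10 = {2, 3, 6, 8}  B11 = {2, 3, 4, 8}  B12 = {2, 3, 4, 7}
Tree: B1–B2, B2–B3, B3–B4, B4–B5, B5–B6, B6–B7, B7–B8, B8–B9, B9–B10, B10–B11, B11–B12
Each bag holds 4 vertices, so the decomposition has width 3, which upper-bounds the treewidth. For the lower bound: the 4 vertex sets {9,10,14}, {5}, {0}, {1,11,12,13} are disjoint, each induces a connected subgraph, and every pair is joined by at least one edge of G. Contracting each set to a single vertex therefore yields K_{4} as a minor, and since treewidth is minor-monotone, tw(G) ≥ tw(K_{4}) = 3. Hence tw(G) = 3 exactly.

3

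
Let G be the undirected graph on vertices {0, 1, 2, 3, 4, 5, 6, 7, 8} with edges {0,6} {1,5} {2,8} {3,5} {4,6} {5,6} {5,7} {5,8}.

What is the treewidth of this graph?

1

A width-1 tree decomposition is:
Bags: B1 = {1, 5}  B2 = {5, 7}  B3 = {5, 8}  B4 = {3, 5}  B5 = {5, 6}  B6 = {2, 8}  B7 = {4, 6}  B8 = {0, 6}
Tree: B1–B2, B2–B3, B2–B4, B1–B5, B3–B6, B5–B7, B7–B8
The largest bag has 2 vertices, giving width 1; this decomposition certifies tw(G) ≤ 1. G has an edge, so its treewidth is at least 1. Hence tw(G) = 1 exactly.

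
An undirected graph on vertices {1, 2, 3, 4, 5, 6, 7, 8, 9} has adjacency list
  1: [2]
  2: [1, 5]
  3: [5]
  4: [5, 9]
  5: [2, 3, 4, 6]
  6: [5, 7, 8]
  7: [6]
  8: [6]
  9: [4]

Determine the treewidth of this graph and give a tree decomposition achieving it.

Treewidth 1.
Bags: B1 = {5, 6}  B2 = {4, 5}  B3 = {2, 5}  B4 = {3, 5}  B5 = {6, 7}  B6 = {1, 2}  B7 = {4, 9}  B8 = {6, 8}
Tree: B1–B2, B2–B3, B2–B4, B1–B5, B3–B6, B2–B7, B1–B8

Each bag holds 2 vertices, so the decomposition has width 1, which upper-bounds the treewidth. Since G has at least one edge (e.g. 6–5), it is not an edgeless graph, so tw(G) ≥ 1. The upper and lower bounds meet at 1, so that is the treewidth.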